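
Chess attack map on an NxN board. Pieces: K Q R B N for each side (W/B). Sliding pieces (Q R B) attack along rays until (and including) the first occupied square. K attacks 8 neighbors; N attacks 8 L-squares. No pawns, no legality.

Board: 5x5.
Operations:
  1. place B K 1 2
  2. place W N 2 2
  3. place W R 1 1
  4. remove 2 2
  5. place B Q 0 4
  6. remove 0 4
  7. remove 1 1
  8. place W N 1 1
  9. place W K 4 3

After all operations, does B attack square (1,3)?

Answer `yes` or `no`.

Op 1: place BK@(1,2)
Op 2: place WN@(2,2)
Op 3: place WR@(1,1)
Op 4: remove (2,2)
Op 5: place BQ@(0,4)
Op 6: remove (0,4)
Op 7: remove (1,1)
Op 8: place WN@(1,1)
Op 9: place WK@(4,3)
Per-piece attacks for B:
  BK@(1,2): attacks (1,3) (1,1) (2,2) (0,2) (2,3) (2,1) (0,3) (0,1)
B attacks (1,3): yes

Answer: yes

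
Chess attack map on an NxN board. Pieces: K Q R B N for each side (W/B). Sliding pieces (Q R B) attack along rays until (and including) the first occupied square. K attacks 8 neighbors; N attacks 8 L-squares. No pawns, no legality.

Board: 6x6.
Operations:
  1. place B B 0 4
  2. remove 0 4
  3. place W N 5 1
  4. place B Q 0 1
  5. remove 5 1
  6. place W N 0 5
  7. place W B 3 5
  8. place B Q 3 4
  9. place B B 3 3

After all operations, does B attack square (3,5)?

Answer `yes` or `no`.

Answer: yes

Derivation:
Op 1: place BB@(0,4)
Op 2: remove (0,4)
Op 3: place WN@(5,1)
Op 4: place BQ@(0,1)
Op 5: remove (5,1)
Op 6: place WN@(0,5)
Op 7: place WB@(3,5)
Op 8: place BQ@(3,4)
Op 9: place BB@(3,3)
Per-piece attacks for B:
  BQ@(0,1): attacks (0,2) (0,3) (0,4) (0,5) (0,0) (1,1) (2,1) (3,1) (4,1) (5,1) (1,2) (2,3) (3,4) (1,0) [ray(0,1) blocked at (0,5); ray(1,1) blocked at (3,4)]
  BB@(3,3): attacks (4,4) (5,5) (4,2) (5,1) (2,4) (1,5) (2,2) (1,1) (0,0)
  BQ@(3,4): attacks (3,5) (3,3) (4,4) (5,4) (2,4) (1,4) (0,4) (4,5) (4,3) (5,2) (2,5) (2,3) (1,2) (0,1) [ray(0,1) blocked at (3,5); ray(0,-1) blocked at (3,3); ray(-1,-1) blocked at (0,1)]
B attacks (3,5): yes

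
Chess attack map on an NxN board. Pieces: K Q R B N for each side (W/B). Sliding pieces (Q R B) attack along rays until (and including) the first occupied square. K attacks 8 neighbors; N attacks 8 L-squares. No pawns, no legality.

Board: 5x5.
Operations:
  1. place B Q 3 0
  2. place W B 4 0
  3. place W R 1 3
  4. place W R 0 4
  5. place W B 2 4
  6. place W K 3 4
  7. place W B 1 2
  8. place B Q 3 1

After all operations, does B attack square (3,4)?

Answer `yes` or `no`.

Op 1: place BQ@(3,0)
Op 2: place WB@(4,0)
Op 3: place WR@(1,3)
Op 4: place WR@(0,4)
Op 5: place WB@(2,4)
Op 6: place WK@(3,4)
Op 7: place WB@(1,2)
Op 8: place BQ@(3,1)
Per-piece attacks for B:
  BQ@(3,0): attacks (3,1) (4,0) (2,0) (1,0) (0,0) (4,1) (2,1) (1,2) [ray(0,1) blocked at (3,1); ray(1,0) blocked at (4,0); ray(-1,1) blocked at (1,2)]
  BQ@(3,1): attacks (3,2) (3,3) (3,4) (3,0) (4,1) (2,1) (1,1) (0,1) (4,2) (4,0) (2,2) (1,3) (2,0) [ray(0,1) blocked at (3,4); ray(0,-1) blocked at (3,0); ray(1,-1) blocked at (4,0); ray(-1,1) blocked at (1,3)]
B attacks (3,4): yes

Answer: yes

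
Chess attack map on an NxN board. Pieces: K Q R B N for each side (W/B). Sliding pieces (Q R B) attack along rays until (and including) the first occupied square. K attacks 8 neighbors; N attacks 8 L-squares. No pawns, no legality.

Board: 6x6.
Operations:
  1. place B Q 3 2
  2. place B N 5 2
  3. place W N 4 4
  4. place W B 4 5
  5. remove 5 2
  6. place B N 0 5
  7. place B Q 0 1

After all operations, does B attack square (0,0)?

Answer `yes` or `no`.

Answer: yes

Derivation:
Op 1: place BQ@(3,2)
Op 2: place BN@(5,2)
Op 3: place WN@(4,4)
Op 4: place WB@(4,5)
Op 5: remove (5,2)
Op 6: place BN@(0,5)
Op 7: place BQ@(0,1)
Per-piece attacks for B:
  BQ@(0,1): attacks (0,2) (0,3) (0,4) (0,5) (0,0) (1,1) (2,1) (3,1) (4,1) (5,1) (1,2) (2,3) (3,4) (4,5) (1,0) [ray(0,1) blocked at (0,5); ray(1,1) blocked at (4,5)]
  BN@(0,5): attacks (1,3) (2,4)
  BQ@(3,2): attacks (3,3) (3,4) (3,5) (3,1) (3,0) (4,2) (5,2) (2,2) (1,2) (0,2) (4,3) (5,4) (4,1) (5,0) (2,3) (1,4) (0,5) (2,1) (1,0) [ray(-1,1) blocked at (0,5)]
B attacks (0,0): yes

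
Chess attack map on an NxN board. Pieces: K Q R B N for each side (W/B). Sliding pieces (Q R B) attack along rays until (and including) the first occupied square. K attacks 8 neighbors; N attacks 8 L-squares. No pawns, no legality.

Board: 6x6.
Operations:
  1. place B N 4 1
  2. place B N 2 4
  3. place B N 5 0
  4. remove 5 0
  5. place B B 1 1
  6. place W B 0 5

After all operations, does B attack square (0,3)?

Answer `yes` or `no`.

Answer: yes

Derivation:
Op 1: place BN@(4,1)
Op 2: place BN@(2,4)
Op 3: place BN@(5,0)
Op 4: remove (5,0)
Op 5: place BB@(1,1)
Op 6: place WB@(0,5)
Per-piece attacks for B:
  BB@(1,1): attacks (2,2) (3,3) (4,4) (5,5) (2,0) (0,2) (0,0)
  BN@(2,4): attacks (4,5) (0,5) (3,2) (4,3) (1,2) (0,3)
  BN@(4,1): attacks (5,3) (3,3) (2,2) (2,0)
B attacks (0,3): yes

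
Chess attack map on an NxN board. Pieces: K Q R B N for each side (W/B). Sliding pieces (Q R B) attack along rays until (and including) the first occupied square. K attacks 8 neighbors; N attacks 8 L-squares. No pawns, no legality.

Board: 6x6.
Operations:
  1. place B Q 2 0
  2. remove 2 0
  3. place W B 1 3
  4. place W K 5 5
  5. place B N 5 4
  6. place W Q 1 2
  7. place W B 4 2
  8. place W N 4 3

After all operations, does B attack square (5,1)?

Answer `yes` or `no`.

Answer: no

Derivation:
Op 1: place BQ@(2,0)
Op 2: remove (2,0)
Op 3: place WB@(1,3)
Op 4: place WK@(5,5)
Op 5: place BN@(5,4)
Op 6: place WQ@(1,2)
Op 7: place WB@(4,2)
Op 8: place WN@(4,3)
Per-piece attacks for B:
  BN@(5,4): attacks (3,5) (4,2) (3,3)
B attacks (5,1): no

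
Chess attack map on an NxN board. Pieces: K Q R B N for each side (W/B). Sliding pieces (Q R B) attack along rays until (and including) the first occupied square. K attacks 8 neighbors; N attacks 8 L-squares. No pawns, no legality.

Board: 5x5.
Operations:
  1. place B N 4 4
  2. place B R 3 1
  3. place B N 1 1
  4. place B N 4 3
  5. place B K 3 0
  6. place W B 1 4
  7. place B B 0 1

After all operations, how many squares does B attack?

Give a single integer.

Op 1: place BN@(4,4)
Op 2: place BR@(3,1)
Op 3: place BN@(1,1)
Op 4: place BN@(4,3)
Op 5: place BK@(3,0)
Op 6: place WB@(1,4)
Op 7: place BB@(0,1)
Per-piece attacks for B:
  BB@(0,1): attacks (1,2) (2,3) (3,4) (1,0)
  BN@(1,1): attacks (2,3) (3,2) (0,3) (3,0)
  BK@(3,0): attacks (3,1) (4,0) (2,0) (4,1) (2,1)
  BR@(3,1): attacks (3,2) (3,3) (3,4) (3,0) (4,1) (2,1) (1,1) [ray(0,-1) blocked at (3,0); ray(-1,0) blocked at (1,1)]
  BN@(4,3): attacks (2,4) (3,1) (2,2)
  BN@(4,4): attacks (3,2) (2,3)
Union (16 distinct): (0,3) (1,0) (1,1) (1,2) (2,0) (2,1) (2,2) (2,3) (2,4) (3,0) (3,1) (3,2) (3,3) (3,4) (4,0) (4,1)

Answer: 16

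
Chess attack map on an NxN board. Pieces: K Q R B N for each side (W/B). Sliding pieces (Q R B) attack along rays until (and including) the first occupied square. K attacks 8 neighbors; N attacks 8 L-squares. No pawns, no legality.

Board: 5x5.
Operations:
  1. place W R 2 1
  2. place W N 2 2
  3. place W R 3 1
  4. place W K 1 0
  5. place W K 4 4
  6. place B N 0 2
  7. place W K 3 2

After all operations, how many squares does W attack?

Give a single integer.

Answer: 18

Derivation:
Op 1: place WR@(2,1)
Op 2: place WN@(2,2)
Op 3: place WR@(3,1)
Op 4: place WK@(1,0)
Op 5: place WK@(4,4)
Op 6: place BN@(0,2)
Op 7: place WK@(3,2)
Per-piece attacks for W:
  WK@(1,0): attacks (1,1) (2,0) (0,0) (2,1) (0,1)
  WR@(2,1): attacks (2,2) (2,0) (3,1) (1,1) (0,1) [ray(0,1) blocked at (2,2); ray(1,0) blocked at (3,1)]
  WN@(2,2): attacks (3,4) (4,3) (1,4) (0,3) (3,0) (4,1) (1,0) (0,1)
  WR@(3,1): attacks (3,2) (3,0) (4,1) (2,1) [ray(0,1) blocked at (3,2); ray(-1,0) blocked at (2,1)]
  WK@(3,2): attacks (3,3) (3,1) (4,2) (2,2) (4,3) (4,1) (2,3) (2,1)
  WK@(4,4): attacks (4,3) (3,4) (3,3)
Union (18 distinct): (0,0) (0,1) (0,3) (1,0) (1,1) (1,4) (2,0) (2,1) (2,2) (2,3) (3,0) (3,1) (3,2) (3,3) (3,4) (4,1) (4,2) (4,3)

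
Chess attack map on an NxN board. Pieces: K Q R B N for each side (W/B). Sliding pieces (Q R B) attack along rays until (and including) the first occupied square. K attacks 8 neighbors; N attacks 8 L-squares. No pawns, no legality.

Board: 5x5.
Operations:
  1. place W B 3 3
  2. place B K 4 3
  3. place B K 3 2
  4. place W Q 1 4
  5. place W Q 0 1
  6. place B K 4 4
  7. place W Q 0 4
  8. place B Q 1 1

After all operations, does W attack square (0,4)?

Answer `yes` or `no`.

Op 1: place WB@(3,3)
Op 2: place BK@(4,3)
Op 3: place BK@(3,2)
Op 4: place WQ@(1,4)
Op 5: place WQ@(0,1)
Op 6: place BK@(4,4)
Op 7: place WQ@(0,4)
Op 8: place BQ@(1,1)
Per-piece attacks for W:
  WQ@(0,1): attacks (0,2) (0,3) (0,4) (0,0) (1,1) (1,2) (2,3) (3,4) (1,0) [ray(0,1) blocked at (0,4); ray(1,0) blocked at (1,1)]
  WQ@(0,4): attacks (0,3) (0,2) (0,1) (1,4) (1,3) (2,2) (3,1) (4,0) [ray(0,-1) blocked at (0,1); ray(1,0) blocked at (1,4)]
  WQ@(1,4): attacks (1,3) (1,2) (1,1) (2,4) (3,4) (4,4) (0,4) (2,3) (3,2) (0,3) [ray(0,-1) blocked at (1,1); ray(1,0) blocked at (4,4); ray(-1,0) blocked at (0,4); ray(1,-1) blocked at (3,2)]
  WB@(3,3): attacks (4,4) (4,2) (2,4) (2,2) (1,1) [ray(1,1) blocked at (4,4); ray(-1,-1) blocked at (1,1)]
W attacks (0,4): yes

Answer: yes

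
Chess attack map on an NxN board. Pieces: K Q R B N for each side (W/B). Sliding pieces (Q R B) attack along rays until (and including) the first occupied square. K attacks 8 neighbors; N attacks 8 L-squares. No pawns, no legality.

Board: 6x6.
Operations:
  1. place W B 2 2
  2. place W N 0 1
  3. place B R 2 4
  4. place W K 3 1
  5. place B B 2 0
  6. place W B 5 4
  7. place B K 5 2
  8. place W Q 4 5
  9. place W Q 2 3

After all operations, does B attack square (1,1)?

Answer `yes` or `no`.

Answer: yes

Derivation:
Op 1: place WB@(2,2)
Op 2: place WN@(0,1)
Op 3: place BR@(2,4)
Op 4: place WK@(3,1)
Op 5: place BB@(2,0)
Op 6: place WB@(5,4)
Op 7: place BK@(5,2)
Op 8: place WQ@(4,5)
Op 9: place WQ@(2,3)
Per-piece attacks for B:
  BB@(2,0): attacks (3,1) (1,1) (0,2) [ray(1,1) blocked at (3,1)]
  BR@(2,4): attacks (2,5) (2,3) (3,4) (4,4) (5,4) (1,4) (0,4) [ray(0,-1) blocked at (2,3); ray(1,0) blocked at (5,4)]
  BK@(5,2): attacks (5,3) (5,1) (4,2) (4,3) (4,1)
B attacks (1,1): yes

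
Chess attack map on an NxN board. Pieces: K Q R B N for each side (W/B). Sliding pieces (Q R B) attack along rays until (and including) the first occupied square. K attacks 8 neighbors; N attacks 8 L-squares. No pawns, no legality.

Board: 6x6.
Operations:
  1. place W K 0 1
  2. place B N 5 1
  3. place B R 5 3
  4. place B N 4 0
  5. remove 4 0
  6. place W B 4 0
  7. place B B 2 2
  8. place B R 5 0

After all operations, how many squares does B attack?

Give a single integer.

Answer: 17

Derivation:
Op 1: place WK@(0,1)
Op 2: place BN@(5,1)
Op 3: place BR@(5,3)
Op 4: place BN@(4,0)
Op 5: remove (4,0)
Op 6: place WB@(4,0)
Op 7: place BB@(2,2)
Op 8: place BR@(5,0)
Per-piece attacks for B:
  BB@(2,2): attacks (3,3) (4,4) (5,5) (3,1) (4,0) (1,3) (0,4) (1,1) (0,0) [ray(1,-1) blocked at (4,0)]
  BR@(5,0): attacks (5,1) (4,0) [ray(0,1) blocked at (5,1); ray(-1,0) blocked at (4,0)]
  BN@(5,1): attacks (4,3) (3,2) (3,0)
  BR@(5,3): attacks (5,4) (5,5) (5,2) (5,1) (4,3) (3,3) (2,3) (1,3) (0,3) [ray(0,-1) blocked at (5,1)]
Union (17 distinct): (0,0) (0,3) (0,4) (1,1) (1,3) (2,3) (3,0) (3,1) (3,2) (3,3) (4,0) (4,3) (4,4) (5,1) (5,2) (5,4) (5,5)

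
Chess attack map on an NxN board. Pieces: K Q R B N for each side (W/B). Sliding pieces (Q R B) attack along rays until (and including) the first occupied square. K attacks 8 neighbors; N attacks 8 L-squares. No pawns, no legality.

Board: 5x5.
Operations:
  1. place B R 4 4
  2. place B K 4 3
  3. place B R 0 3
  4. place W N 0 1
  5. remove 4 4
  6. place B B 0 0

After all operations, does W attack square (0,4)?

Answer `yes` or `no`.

Answer: no

Derivation:
Op 1: place BR@(4,4)
Op 2: place BK@(4,3)
Op 3: place BR@(0,3)
Op 4: place WN@(0,1)
Op 5: remove (4,4)
Op 6: place BB@(0,0)
Per-piece attacks for W:
  WN@(0,1): attacks (1,3) (2,2) (2,0)
W attacks (0,4): no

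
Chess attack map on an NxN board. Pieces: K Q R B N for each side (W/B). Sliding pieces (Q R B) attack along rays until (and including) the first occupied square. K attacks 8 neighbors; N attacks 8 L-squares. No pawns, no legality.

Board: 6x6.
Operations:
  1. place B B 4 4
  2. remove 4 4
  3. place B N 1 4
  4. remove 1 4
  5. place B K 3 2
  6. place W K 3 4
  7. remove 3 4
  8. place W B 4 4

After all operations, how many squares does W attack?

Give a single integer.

Op 1: place BB@(4,4)
Op 2: remove (4,4)
Op 3: place BN@(1,4)
Op 4: remove (1,4)
Op 5: place BK@(3,2)
Op 6: place WK@(3,4)
Op 7: remove (3,4)
Op 8: place WB@(4,4)
Per-piece attacks for W:
  WB@(4,4): attacks (5,5) (5,3) (3,5) (3,3) (2,2) (1,1) (0,0)
Union (7 distinct): (0,0) (1,1) (2,2) (3,3) (3,5) (5,3) (5,5)

Answer: 7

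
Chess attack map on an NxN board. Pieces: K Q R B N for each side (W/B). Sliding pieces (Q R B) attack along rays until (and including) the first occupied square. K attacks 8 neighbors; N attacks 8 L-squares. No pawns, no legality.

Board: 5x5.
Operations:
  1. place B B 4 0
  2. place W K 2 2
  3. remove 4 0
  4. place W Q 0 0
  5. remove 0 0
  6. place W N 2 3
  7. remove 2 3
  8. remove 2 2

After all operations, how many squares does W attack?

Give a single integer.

Op 1: place BB@(4,0)
Op 2: place WK@(2,2)
Op 3: remove (4,0)
Op 4: place WQ@(0,0)
Op 5: remove (0,0)
Op 6: place WN@(2,3)
Op 7: remove (2,3)
Op 8: remove (2,2)
Per-piece attacks for W:
Union (0 distinct): (none)

Answer: 0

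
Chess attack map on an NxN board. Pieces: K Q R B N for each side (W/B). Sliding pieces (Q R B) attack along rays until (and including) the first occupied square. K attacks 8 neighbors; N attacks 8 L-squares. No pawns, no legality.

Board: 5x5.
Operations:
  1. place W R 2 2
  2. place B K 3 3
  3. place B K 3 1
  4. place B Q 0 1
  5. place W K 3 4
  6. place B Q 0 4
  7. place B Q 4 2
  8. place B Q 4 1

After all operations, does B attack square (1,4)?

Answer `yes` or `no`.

Answer: yes

Derivation:
Op 1: place WR@(2,2)
Op 2: place BK@(3,3)
Op 3: place BK@(3,1)
Op 4: place BQ@(0,1)
Op 5: place WK@(3,4)
Op 6: place BQ@(0,4)
Op 7: place BQ@(4,2)
Op 8: place BQ@(4,1)
Per-piece attacks for B:
  BQ@(0,1): attacks (0,2) (0,3) (0,4) (0,0) (1,1) (2,1) (3,1) (1,2) (2,3) (3,4) (1,0) [ray(0,1) blocked at (0,4); ray(1,0) blocked at (3,1); ray(1,1) blocked at (3,4)]
  BQ@(0,4): attacks (0,3) (0,2) (0,1) (1,4) (2,4) (3,4) (1,3) (2,2) [ray(0,-1) blocked at (0,1); ray(1,0) blocked at (3,4); ray(1,-1) blocked at (2,2)]
  BK@(3,1): attacks (3,2) (3,0) (4,1) (2,1) (4,2) (4,0) (2,2) (2,0)
  BK@(3,3): attacks (3,4) (3,2) (4,3) (2,3) (4,4) (4,2) (2,4) (2,2)
  BQ@(4,1): attacks (4,2) (4,0) (3,1) (3,2) (2,3) (1,4) (3,0) [ray(0,1) blocked at (4,2); ray(-1,0) blocked at (3,1)]
  BQ@(4,2): attacks (4,3) (4,4) (4,1) (3,2) (2,2) (3,3) (3,1) [ray(0,-1) blocked at (4,1); ray(-1,0) blocked at (2,2); ray(-1,1) blocked at (3,3); ray(-1,-1) blocked at (3,1)]
B attacks (1,4): yes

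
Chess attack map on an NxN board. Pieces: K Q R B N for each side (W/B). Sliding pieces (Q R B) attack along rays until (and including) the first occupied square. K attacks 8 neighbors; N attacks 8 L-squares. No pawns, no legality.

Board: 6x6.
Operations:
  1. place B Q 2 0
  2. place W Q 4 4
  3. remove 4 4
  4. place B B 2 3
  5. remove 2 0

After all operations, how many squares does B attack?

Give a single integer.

Op 1: place BQ@(2,0)
Op 2: place WQ@(4,4)
Op 3: remove (4,4)
Op 4: place BB@(2,3)
Op 5: remove (2,0)
Per-piece attacks for B:
  BB@(2,3): attacks (3,4) (4,5) (3,2) (4,1) (5,0) (1,4) (0,5) (1,2) (0,1)
Union (9 distinct): (0,1) (0,5) (1,2) (1,4) (3,2) (3,4) (4,1) (4,5) (5,0)

Answer: 9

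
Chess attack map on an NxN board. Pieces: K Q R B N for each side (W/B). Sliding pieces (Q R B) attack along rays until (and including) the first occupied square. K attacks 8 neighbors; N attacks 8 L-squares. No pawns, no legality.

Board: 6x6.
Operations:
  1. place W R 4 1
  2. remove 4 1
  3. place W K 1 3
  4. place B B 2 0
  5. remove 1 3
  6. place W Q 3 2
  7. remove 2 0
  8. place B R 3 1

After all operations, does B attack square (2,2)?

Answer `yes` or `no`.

Answer: no

Derivation:
Op 1: place WR@(4,1)
Op 2: remove (4,1)
Op 3: place WK@(1,3)
Op 4: place BB@(2,0)
Op 5: remove (1,3)
Op 6: place WQ@(3,2)
Op 7: remove (2,0)
Op 8: place BR@(3,1)
Per-piece attacks for B:
  BR@(3,1): attacks (3,2) (3,0) (4,1) (5,1) (2,1) (1,1) (0,1) [ray(0,1) blocked at (3,2)]
B attacks (2,2): no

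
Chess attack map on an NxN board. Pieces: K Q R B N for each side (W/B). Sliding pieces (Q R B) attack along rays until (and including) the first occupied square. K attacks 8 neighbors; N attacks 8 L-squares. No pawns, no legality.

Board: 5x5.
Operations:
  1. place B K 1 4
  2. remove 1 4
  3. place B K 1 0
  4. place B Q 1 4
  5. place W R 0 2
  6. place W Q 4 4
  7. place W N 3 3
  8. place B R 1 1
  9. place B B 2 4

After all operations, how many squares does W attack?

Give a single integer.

Op 1: place BK@(1,4)
Op 2: remove (1,4)
Op 3: place BK@(1,0)
Op 4: place BQ@(1,4)
Op 5: place WR@(0,2)
Op 6: place WQ@(4,4)
Op 7: place WN@(3,3)
Op 8: place BR@(1,1)
Op 9: place BB@(2,4)
Per-piece attacks for W:
  WR@(0,2): attacks (0,3) (0,4) (0,1) (0,0) (1,2) (2,2) (3,2) (4,2)
  WN@(3,3): attacks (1,4) (4,1) (2,1) (1,2)
  WQ@(4,4): attacks (4,3) (4,2) (4,1) (4,0) (3,4) (2,4) (3,3) [ray(-1,0) blocked at (2,4); ray(-1,-1) blocked at (3,3)]
Union (16 distinct): (0,0) (0,1) (0,3) (0,4) (1,2) (1,4) (2,1) (2,2) (2,4) (3,2) (3,3) (3,4) (4,0) (4,1) (4,2) (4,3)

Answer: 16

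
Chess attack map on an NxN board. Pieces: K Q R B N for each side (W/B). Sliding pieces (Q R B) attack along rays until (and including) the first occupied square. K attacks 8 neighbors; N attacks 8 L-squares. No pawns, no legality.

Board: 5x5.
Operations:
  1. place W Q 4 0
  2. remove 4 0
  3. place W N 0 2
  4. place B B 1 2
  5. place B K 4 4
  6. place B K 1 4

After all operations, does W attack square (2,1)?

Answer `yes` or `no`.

Answer: yes

Derivation:
Op 1: place WQ@(4,0)
Op 2: remove (4,0)
Op 3: place WN@(0,2)
Op 4: place BB@(1,2)
Op 5: place BK@(4,4)
Op 6: place BK@(1,4)
Per-piece attacks for W:
  WN@(0,2): attacks (1,4) (2,3) (1,0) (2,1)
W attacks (2,1): yes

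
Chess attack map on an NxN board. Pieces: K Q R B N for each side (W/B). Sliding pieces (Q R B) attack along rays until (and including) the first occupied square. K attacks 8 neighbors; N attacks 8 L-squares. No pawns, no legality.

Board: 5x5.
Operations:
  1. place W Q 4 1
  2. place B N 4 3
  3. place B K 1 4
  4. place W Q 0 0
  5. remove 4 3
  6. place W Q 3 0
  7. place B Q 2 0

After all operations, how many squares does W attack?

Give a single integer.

Op 1: place WQ@(4,1)
Op 2: place BN@(4,3)
Op 3: place BK@(1,4)
Op 4: place WQ@(0,0)
Op 5: remove (4,3)
Op 6: place WQ@(3,0)
Op 7: place BQ@(2,0)
Per-piece attacks for W:
  WQ@(0,0): attacks (0,1) (0,2) (0,3) (0,4) (1,0) (2,0) (1,1) (2,2) (3,3) (4,4) [ray(1,0) blocked at (2,0)]
  WQ@(3,0): attacks (3,1) (3,2) (3,3) (3,4) (4,0) (2,0) (4,1) (2,1) (1,2) (0,3) [ray(-1,0) blocked at (2,0); ray(1,1) blocked at (4,1)]
  WQ@(4,1): attacks (4,2) (4,3) (4,4) (4,0) (3,1) (2,1) (1,1) (0,1) (3,2) (2,3) (1,4) (3,0) [ray(-1,1) blocked at (1,4); ray(-1,-1) blocked at (3,0)]
Union (22 distinct): (0,1) (0,2) (0,3) (0,4) (1,0) (1,1) (1,2) (1,4) (2,0) (2,1) (2,2) (2,3) (3,0) (3,1) (3,2) (3,3) (3,4) (4,0) (4,1) (4,2) (4,3) (4,4)

Answer: 22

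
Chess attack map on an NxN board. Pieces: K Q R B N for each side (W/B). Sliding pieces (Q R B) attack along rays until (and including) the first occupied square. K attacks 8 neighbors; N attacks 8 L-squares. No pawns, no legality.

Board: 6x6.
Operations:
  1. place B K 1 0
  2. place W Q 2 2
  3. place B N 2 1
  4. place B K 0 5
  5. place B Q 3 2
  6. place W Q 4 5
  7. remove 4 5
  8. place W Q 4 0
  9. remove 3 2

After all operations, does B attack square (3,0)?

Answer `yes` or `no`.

Answer: no

Derivation:
Op 1: place BK@(1,0)
Op 2: place WQ@(2,2)
Op 3: place BN@(2,1)
Op 4: place BK@(0,5)
Op 5: place BQ@(3,2)
Op 6: place WQ@(4,5)
Op 7: remove (4,5)
Op 8: place WQ@(4,0)
Op 9: remove (3,2)
Per-piece attacks for B:
  BK@(0,5): attacks (0,4) (1,5) (1,4)
  BK@(1,0): attacks (1,1) (2,0) (0,0) (2,1) (0,1)
  BN@(2,1): attacks (3,3) (4,2) (1,3) (0,2) (4,0) (0,0)
B attacks (3,0): no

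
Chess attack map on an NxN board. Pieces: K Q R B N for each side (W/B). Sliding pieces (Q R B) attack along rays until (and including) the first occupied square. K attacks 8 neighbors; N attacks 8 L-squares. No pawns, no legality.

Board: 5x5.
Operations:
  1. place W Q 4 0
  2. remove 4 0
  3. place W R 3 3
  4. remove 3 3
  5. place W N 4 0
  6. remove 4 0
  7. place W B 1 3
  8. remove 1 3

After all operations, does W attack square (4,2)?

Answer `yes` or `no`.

Op 1: place WQ@(4,0)
Op 2: remove (4,0)
Op 3: place WR@(3,3)
Op 4: remove (3,3)
Op 5: place WN@(4,0)
Op 6: remove (4,0)
Op 7: place WB@(1,3)
Op 8: remove (1,3)
Per-piece attacks for W:
W attacks (4,2): no

Answer: no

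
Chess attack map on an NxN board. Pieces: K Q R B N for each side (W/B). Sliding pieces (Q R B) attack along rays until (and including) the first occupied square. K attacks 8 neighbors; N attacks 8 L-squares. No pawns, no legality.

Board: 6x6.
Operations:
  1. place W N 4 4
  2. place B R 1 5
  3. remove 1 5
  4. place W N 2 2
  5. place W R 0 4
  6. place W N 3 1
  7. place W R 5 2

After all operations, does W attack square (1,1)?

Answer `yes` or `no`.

Op 1: place WN@(4,4)
Op 2: place BR@(1,5)
Op 3: remove (1,5)
Op 4: place WN@(2,2)
Op 5: place WR@(0,4)
Op 6: place WN@(3,1)
Op 7: place WR@(5,2)
Per-piece attacks for W:
  WR@(0,4): attacks (0,5) (0,3) (0,2) (0,1) (0,0) (1,4) (2,4) (3,4) (4,4) [ray(1,0) blocked at (4,4)]
  WN@(2,2): attacks (3,4) (4,3) (1,4) (0,3) (3,0) (4,1) (1,0) (0,1)
  WN@(3,1): attacks (4,3) (5,2) (2,3) (1,2) (5,0) (1,0)
  WN@(4,4): attacks (2,5) (5,2) (3,2) (2,3)
  WR@(5,2): attacks (5,3) (5,4) (5,5) (5,1) (5,0) (4,2) (3,2) (2,2) [ray(-1,0) blocked at (2,2)]
W attacks (1,1): no

Answer: no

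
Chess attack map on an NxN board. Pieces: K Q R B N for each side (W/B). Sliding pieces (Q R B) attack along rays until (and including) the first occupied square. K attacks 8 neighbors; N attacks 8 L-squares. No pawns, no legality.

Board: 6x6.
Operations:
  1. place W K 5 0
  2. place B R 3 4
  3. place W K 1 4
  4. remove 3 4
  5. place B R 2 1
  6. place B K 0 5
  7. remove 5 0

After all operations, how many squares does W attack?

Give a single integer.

Answer: 8

Derivation:
Op 1: place WK@(5,0)
Op 2: place BR@(3,4)
Op 3: place WK@(1,4)
Op 4: remove (3,4)
Op 5: place BR@(2,1)
Op 6: place BK@(0,5)
Op 7: remove (5,0)
Per-piece attacks for W:
  WK@(1,4): attacks (1,5) (1,3) (2,4) (0,4) (2,5) (2,3) (0,5) (0,3)
Union (8 distinct): (0,3) (0,4) (0,5) (1,3) (1,5) (2,3) (2,4) (2,5)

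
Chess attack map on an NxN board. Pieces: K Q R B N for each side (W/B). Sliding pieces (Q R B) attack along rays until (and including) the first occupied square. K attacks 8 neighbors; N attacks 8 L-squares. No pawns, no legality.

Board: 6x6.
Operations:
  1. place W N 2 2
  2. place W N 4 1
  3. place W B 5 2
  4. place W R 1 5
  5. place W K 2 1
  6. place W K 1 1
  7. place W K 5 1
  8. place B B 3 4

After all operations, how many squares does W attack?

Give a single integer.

Answer: 29

Derivation:
Op 1: place WN@(2,2)
Op 2: place WN@(4,1)
Op 3: place WB@(5,2)
Op 4: place WR@(1,5)
Op 5: place WK@(2,1)
Op 6: place WK@(1,1)
Op 7: place WK@(5,1)
Op 8: place BB@(3,4)
Per-piece attacks for W:
  WK@(1,1): attacks (1,2) (1,0) (2,1) (0,1) (2,2) (2,0) (0,2) (0,0)
  WR@(1,5): attacks (1,4) (1,3) (1,2) (1,1) (2,5) (3,5) (4,5) (5,5) (0,5) [ray(0,-1) blocked at (1,1)]
  WK@(2,1): attacks (2,2) (2,0) (3,1) (1,1) (3,2) (3,0) (1,2) (1,0)
  WN@(2,2): attacks (3,4) (4,3) (1,4) (0,3) (3,0) (4,1) (1,0) (0,1)
  WN@(4,1): attacks (5,3) (3,3) (2,2) (2,0)
  WK@(5,1): attacks (5,2) (5,0) (4,1) (4,2) (4,0)
  WB@(5,2): attacks (4,3) (3,4) (4,1) [ray(-1,1) blocked at (3,4); ray(-1,-1) blocked at (4,1)]
Union (29 distinct): (0,0) (0,1) (0,2) (0,3) (0,5) (1,0) (1,1) (1,2) (1,3) (1,4) (2,0) (2,1) (2,2) (2,5) (3,0) (3,1) (3,2) (3,3) (3,4) (3,5) (4,0) (4,1) (4,2) (4,3) (4,5) (5,0) (5,2) (5,3) (5,5)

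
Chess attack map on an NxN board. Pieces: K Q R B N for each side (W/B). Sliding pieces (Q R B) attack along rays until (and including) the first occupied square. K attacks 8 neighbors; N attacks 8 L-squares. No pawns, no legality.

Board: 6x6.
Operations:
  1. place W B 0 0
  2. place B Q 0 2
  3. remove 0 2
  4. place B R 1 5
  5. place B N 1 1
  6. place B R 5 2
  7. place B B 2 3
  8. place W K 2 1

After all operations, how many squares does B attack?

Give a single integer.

Op 1: place WB@(0,0)
Op 2: place BQ@(0,2)
Op 3: remove (0,2)
Op 4: place BR@(1,5)
Op 5: place BN@(1,1)
Op 6: place BR@(5,2)
Op 7: place BB@(2,3)
Op 8: place WK@(2,1)
Per-piece attacks for B:
  BN@(1,1): attacks (2,3) (3,2) (0,3) (3,0)
  BR@(1,5): attacks (1,4) (1,3) (1,2) (1,1) (2,5) (3,5) (4,5) (5,5) (0,5) [ray(0,-1) blocked at (1,1)]
  BB@(2,3): attacks (3,4) (4,5) (3,2) (4,1) (5,0) (1,4) (0,5) (1,2) (0,1)
  BR@(5,2): attacks (5,3) (5,4) (5,5) (5,1) (5,0) (4,2) (3,2) (2,2) (1,2) (0,2)
Union (23 distinct): (0,1) (0,2) (0,3) (0,5) (1,1) (1,2) (1,3) (1,4) (2,2) (2,3) (2,5) (3,0) (3,2) (3,4) (3,5) (4,1) (4,2) (4,5) (5,0) (5,1) (5,3) (5,4) (5,5)

Answer: 23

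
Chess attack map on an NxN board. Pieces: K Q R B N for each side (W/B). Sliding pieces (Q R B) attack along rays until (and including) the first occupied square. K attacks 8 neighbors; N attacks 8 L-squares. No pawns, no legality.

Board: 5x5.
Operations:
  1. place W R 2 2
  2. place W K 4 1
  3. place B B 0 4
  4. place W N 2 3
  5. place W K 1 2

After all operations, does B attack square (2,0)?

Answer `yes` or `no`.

Answer: no

Derivation:
Op 1: place WR@(2,2)
Op 2: place WK@(4,1)
Op 3: place BB@(0,4)
Op 4: place WN@(2,3)
Op 5: place WK@(1,2)
Per-piece attacks for B:
  BB@(0,4): attacks (1,3) (2,2) [ray(1,-1) blocked at (2,2)]
B attacks (2,0): no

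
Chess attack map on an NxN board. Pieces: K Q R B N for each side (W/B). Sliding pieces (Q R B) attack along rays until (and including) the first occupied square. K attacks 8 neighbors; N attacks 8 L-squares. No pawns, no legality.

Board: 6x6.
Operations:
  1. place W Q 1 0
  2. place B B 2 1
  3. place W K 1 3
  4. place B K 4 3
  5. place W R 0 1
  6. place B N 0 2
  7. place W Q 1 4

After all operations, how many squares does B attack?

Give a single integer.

Answer: 16

Derivation:
Op 1: place WQ@(1,0)
Op 2: place BB@(2,1)
Op 3: place WK@(1,3)
Op 4: place BK@(4,3)
Op 5: place WR@(0,1)
Op 6: place BN@(0,2)
Op 7: place WQ@(1,4)
Per-piece attacks for B:
  BN@(0,2): attacks (1,4) (2,3) (1,0) (2,1)
  BB@(2,1): attacks (3,2) (4,3) (3,0) (1,2) (0,3) (1,0) [ray(1,1) blocked at (4,3); ray(-1,-1) blocked at (1,0)]
  BK@(4,3): attacks (4,4) (4,2) (5,3) (3,3) (5,4) (5,2) (3,4) (3,2)
Union (16 distinct): (0,3) (1,0) (1,2) (1,4) (2,1) (2,3) (3,0) (3,2) (3,3) (3,4) (4,2) (4,3) (4,4) (5,2) (5,3) (5,4)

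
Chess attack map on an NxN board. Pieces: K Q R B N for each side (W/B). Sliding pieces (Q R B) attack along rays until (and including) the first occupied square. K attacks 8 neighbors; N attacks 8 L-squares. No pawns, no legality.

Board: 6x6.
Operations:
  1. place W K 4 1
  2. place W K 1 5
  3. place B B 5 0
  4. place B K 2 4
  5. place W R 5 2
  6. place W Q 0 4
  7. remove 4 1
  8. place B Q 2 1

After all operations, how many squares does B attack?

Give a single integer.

Op 1: place WK@(4,1)
Op 2: place WK@(1,5)
Op 3: place BB@(5,0)
Op 4: place BK@(2,4)
Op 5: place WR@(5,2)
Op 6: place WQ@(0,4)
Op 7: remove (4,1)
Op 8: place BQ@(2,1)
Per-piece attacks for B:
  BQ@(2,1): attacks (2,2) (2,3) (2,4) (2,0) (3,1) (4,1) (5,1) (1,1) (0,1) (3,2) (4,3) (5,4) (3,0) (1,2) (0,3) (1,0) [ray(0,1) blocked at (2,4)]
  BK@(2,4): attacks (2,5) (2,3) (3,4) (1,4) (3,5) (3,3) (1,5) (1,3)
  BB@(5,0): attacks (4,1) (3,2) (2,3) (1,4) (0,5)
Union (24 distinct): (0,1) (0,3) (0,5) (1,0) (1,1) (1,2) (1,3) (1,4) (1,5) (2,0) (2,2) (2,3) (2,4) (2,5) (3,0) (3,1) (3,2) (3,3) (3,4) (3,5) (4,1) (4,3) (5,1) (5,4)

Answer: 24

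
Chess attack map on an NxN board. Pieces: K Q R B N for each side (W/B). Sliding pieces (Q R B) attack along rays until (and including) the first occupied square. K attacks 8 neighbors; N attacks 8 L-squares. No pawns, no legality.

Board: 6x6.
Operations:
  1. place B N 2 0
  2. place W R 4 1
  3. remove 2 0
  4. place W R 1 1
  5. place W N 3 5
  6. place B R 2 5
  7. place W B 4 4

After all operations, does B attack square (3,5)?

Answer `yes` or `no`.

Answer: yes

Derivation:
Op 1: place BN@(2,0)
Op 2: place WR@(4,1)
Op 3: remove (2,0)
Op 4: place WR@(1,1)
Op 5: place WN@(3,5)
Op 6: place BR@(2,5)
Op 7: place WB@(4,4)
Per-piece attacks for B:
  BR@(2,5): attacks (2,4) (2,3) (2,2) (2,1) (2,0) (3,5) (1,5) (0,5) [ray(1,0) blocked at (3,5)]
B attacks (3,5): yes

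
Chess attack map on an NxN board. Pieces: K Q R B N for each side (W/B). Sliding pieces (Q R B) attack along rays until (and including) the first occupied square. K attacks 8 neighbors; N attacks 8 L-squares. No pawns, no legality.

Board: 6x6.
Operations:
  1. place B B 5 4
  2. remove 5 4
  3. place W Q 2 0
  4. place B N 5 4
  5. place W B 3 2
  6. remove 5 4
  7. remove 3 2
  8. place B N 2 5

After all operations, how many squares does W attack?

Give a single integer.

Answer: 15

Derivation:
Op 1: place BB@(5,4)
Op 2: remove (5,4)
Op 3: place WQ@(2,0)
Op 4: place BN@(5,4)
Op 5: place WB@(3,2)
Op 6: remove (5,4)
Op 7: remove (3,2)
Op 8: place BN@(2,5)
Per-piece attacks for W:
  WQ@(2,0): attacks (2,1) (2,2) (2,3) (2,4) (2,5) (3,0) (4,0) (5,0) (1,0) (0,0) (3,1) (4,2) (5,3) (1,1) (0,2) [ray(0,1) blocked at (2,5)]
Union (15 distinct): (0,0) (0,2) (1,0) (1,1) (2,1) (2,2) (2,3) (2,4) (2,5) (3,0) (3,1) (4,0) (4,2) (5,0) (5,3)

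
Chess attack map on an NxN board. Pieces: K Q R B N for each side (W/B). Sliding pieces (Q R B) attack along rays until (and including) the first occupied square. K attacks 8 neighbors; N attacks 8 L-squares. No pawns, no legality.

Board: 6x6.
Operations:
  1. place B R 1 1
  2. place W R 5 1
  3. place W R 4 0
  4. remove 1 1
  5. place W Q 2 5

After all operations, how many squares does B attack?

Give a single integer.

Op 1: place BR@(1,1)
Op 2: place WR@(5,1)
Op 3: place WR@(4,0)
Op 4: remove (1,1)
Op 5: place WQ@(2,5)
Per-piece attacks for B:
Union (0 distinct): (none)

Answer: 0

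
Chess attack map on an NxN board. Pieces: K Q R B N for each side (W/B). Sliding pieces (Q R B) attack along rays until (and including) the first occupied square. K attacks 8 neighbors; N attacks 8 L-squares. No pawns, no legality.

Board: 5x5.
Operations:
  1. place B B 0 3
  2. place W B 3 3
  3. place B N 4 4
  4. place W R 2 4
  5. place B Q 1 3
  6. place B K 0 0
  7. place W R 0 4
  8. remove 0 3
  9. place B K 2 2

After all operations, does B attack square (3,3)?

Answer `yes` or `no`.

Answer: yes

Derivation:
Op 1: place BB@(0,3)
Op 2: place WB@(3,3)
Op 3: place BN@(4,4)
Op 4: place WR@(2,4)
Op 5: place BQ@(1,3)
Op 6: place BK@(0,0)
Op 7: place WR@(0,4)
Op 8: remove (0,3)
Op 9: place BK@(2,2)
Per-piece attacks for B:
  BK@(0,0): attacks (0,1) (1,0) (1,1)
  BQ@(1,3): attacks (1,4) (1,2) (1,1) (1,0) (2,3) (3,3) (0,3) (2,4) (2,2) (0,4) (0,2) [ray(1,0) blocked at (3,3); ray(1,1) blocked at (2,4); ray(1,-1) blocked at (2,2); ray(-1,1) blocked at (0,4)]
  BK@(2,2): attacks (2,3) (2,1) (3,2) (1,2) (3,3) (3,1) (1,3) (1,1)
  BN@(4,4): attacks (3,2) (2,3)
B attacks (3,3): yes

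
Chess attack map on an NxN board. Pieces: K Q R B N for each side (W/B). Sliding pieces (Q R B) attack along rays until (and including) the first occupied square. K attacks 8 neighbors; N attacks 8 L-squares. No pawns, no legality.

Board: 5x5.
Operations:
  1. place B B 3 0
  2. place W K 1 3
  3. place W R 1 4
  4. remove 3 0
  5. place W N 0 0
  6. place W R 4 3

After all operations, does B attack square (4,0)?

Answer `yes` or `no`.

Answer: no

Derivation:
Op 1: place BB@(3,0)
Op 2: place WK@(1,3)
Op 3: place WR@(1,4)
Op 4: remove (3,0)
Op 5: place WN@(0,0)
Op 6: place WR@(4,3)
Per-piece attacks for B:
B attacks (4,0): no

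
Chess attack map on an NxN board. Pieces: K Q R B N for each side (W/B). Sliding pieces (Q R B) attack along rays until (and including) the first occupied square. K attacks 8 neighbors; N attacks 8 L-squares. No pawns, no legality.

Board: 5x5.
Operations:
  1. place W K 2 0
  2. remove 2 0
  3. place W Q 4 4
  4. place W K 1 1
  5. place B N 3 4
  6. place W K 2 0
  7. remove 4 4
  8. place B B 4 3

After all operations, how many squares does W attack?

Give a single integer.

Answer: 11

Derivation:
Op 1: place WK@(2,0)
Op 2: remove (2,0)
Op 3: place WQ@(4,4)
Op 4: place WK@(1,1)
Op 5: place BN@(3,4)
Op 6: place WK@(2,0)
Op 7: remove (4,4)
Op 8: place BB@(4,3)
Per-piece attacks for W:
  WK@(1,1): attacks (1,2) (1,0) (2,1) (0,1) (2,2) (2,0) (0,2) (0,0)
  WK@(2,0): attacks (2,1) (3,0) (1,0) (3,1) (1,1)
Union (11 distinct): (0,0) (0,1) (0,2) (1,0) (1,1) (1,2) (2,0) (2,1) (2,2) (3,0) (3,1)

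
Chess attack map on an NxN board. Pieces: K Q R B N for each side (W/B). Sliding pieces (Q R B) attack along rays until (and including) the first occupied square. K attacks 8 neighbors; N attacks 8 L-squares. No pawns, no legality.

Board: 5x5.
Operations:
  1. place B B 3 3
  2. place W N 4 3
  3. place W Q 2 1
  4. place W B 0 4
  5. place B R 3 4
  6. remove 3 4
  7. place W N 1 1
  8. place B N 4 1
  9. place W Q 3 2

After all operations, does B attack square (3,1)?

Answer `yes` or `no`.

Op 1: place BB@(3,3)
Op 2: place WN@(4,3)
Op 3: place WQ@(2,1)
Op 4: place WB@(0,4)
Op 5: place BR@(3,4)
Op 6: remove (3,4)
Op 7: place WN@(1,1)
Op 8: place BN@(4,1)
Op 9: place WQ@(3,2)
Per-piece attacks for B:
  BB@(3,3): attacks (4,4) (4,2) (2,4) (2,2) (1,1) [ray(-1,-1) blocked at (1,1)]
  BN@(4,1): attacks (3,3) (2,2) (2,0)
B attacks (3,1): no

Answer: no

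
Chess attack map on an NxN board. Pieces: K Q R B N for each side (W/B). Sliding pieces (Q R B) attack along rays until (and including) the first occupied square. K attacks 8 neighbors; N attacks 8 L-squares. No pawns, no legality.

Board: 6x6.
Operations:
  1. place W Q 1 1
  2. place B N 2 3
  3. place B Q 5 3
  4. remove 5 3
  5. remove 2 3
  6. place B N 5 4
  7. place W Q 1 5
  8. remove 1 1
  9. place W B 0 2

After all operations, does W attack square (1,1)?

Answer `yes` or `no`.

Answer: yes

Derivation:
Op 1: place WQ@(1,1)
Op 2: place BN@(2,3)
Op 3: place BQ@(5,3)
Op 4: remove (5,3)
Op 5: remove (2,3)
Op 6: place BN@(5,4)
Op 7: place WQ@(1,5)
Op 8: remove (1,1)
Op 9: place WB@(0,2)
Per-piece attacks for W:
  WB@(0,2): attacks (1,3) (2,4) (3,5) (1,1) (2,0)
  WQ@(1,5): attacks (1,4) (1,3) (1,2) (1,1) (1,0) (2,5) (3,5) (4,5) (5,5) (0,5) (2,4) (3,3) (4,2) (5,1) (0,4)
W attacks (1,1): yes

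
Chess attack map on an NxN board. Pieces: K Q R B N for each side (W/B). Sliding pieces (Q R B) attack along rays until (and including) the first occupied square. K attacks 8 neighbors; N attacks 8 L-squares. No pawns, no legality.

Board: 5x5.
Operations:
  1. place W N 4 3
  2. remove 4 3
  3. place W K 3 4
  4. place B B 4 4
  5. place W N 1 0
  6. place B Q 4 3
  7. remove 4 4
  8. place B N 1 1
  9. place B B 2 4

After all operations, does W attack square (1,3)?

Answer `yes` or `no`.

Answer: no

Derivation:
Op 1: place WN@(4,3)
Op 2: remove (4,3)
Op 3: place WK@(3,4)
Op 4: place BB@(4,4)
Op 5: place WN@(1,0)
Op 6: place BQ@(4,3)
Op 7: remove (4,4)
Op 8: place BN@(1,1)
Op 9: place BB@(2,4)
Per-piece attacks for W:
  WN@(1,0): attacks (2,2) (3,1) (0,2)
  WK@(3,4): attacks (3,3) (4,4) (2,4) (4,3) (2,3)
W attacks (1,3): no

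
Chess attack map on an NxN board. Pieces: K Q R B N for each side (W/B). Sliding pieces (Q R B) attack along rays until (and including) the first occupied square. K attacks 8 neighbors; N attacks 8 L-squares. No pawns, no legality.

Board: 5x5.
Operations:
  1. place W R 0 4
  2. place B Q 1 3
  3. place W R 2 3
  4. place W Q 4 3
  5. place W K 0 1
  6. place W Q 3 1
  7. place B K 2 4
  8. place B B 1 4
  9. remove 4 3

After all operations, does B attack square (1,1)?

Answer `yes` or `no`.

Answer: yes

Derivation:
Op 1: place WR@(0,4)
Op 2: place BQ@(1,3)
Op 3: place WR@(2,3)
Op 4: place WQ@(4,3)
Op 5: place WK@(0,1)
Op 6: place WQ@(3,1)
Op 7: place BK@(2,4)
Op 8: place BB@(1,4)
Op 9: remove (4,3)
Per-piece attacks for B:
  BQ@(1,3): attacks (1,4) (1,2) (1,1) (1,0) (2,3) (0,3) (2,4) (2,2) (3,1) (0,4) (0,2) [ray(0,1) blocked at (1,4); ray(1,0) blocked at (2,3); ray(1,1) blocked at (2,4); ray(1,-1) blocked at (3,1); ray(-1,1) blocked at (0,4)]
  BB@(1,4): attacks (2,3) (0,3) [ray(1,-1) blocked at (2,3)]
  BK@(2,4): attacks (2,3) (3,4) (1,4) (3,3) (1,3)
B attacks (1,1): yes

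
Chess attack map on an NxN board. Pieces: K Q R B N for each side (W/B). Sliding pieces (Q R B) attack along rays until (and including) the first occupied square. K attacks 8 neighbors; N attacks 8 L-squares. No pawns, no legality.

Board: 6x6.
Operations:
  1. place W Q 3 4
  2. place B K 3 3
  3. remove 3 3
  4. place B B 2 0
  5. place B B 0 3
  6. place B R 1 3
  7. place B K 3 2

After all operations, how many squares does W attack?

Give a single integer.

Answer: 15

Derivation:
Op 1: place WQ@(3,4)
Op 2: place BK@(3,3)
Op 3: remove (3,3)
Op 4: place BB@(2,0)
Op 5: place BB@(0,3)
Op 6: place BR@(1,3)
Op 7: place BK@(3,2)
Per-piece attacks for W:
  WQ@(3,4): attacks (3,5) (3,3) (3,2) (4,4) (5,4) (2,4) (1,4) (0,4) (4,5) (4,3) (5,2) (2,5) (2,3) (1,2) (0,1) [ray(0,-1) blocked at (3,2)]
Union (15 distinct): (0,1) (0,4) (1,2) (1,4) (2,3) (2,4) (2,5) (3,2) (3,3) (3,5) (4,3) (4,4) (4,5) (5,2) (5,4)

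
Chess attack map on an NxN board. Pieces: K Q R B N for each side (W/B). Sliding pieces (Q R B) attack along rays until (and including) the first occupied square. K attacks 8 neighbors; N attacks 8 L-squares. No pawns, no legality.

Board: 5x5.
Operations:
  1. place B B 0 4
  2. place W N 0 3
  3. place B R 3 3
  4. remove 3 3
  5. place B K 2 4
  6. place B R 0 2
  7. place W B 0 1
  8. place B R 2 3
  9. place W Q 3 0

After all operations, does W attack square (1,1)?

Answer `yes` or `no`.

Op 1: place BB@(0,4)
Op 2: place WN@(0,3)
Op 3: place BR@(3,3)
Op 4: remove (3,3)
Op 5: place BK@(2,4)
Op 6: place BR@(0,2)
Op 7: place WB@(0,1)
Op 8: place BR@(2,3)
Op 9: place WQ@(3,0)
Per-piece attacks for W:
  WB@(0,1): attacks (1,2) (2,3) (1,0) [ray(1,1) blocked at (2,3)]
  WN@(0,3): attacks (2,4) (1,1) (2,2)
  WQ@(3,0): attacks (3,1) (3,2) (3,3) (3,4) (4,0) (2,0) (1,0) (0,0) (4,1) (2,1) (1,2) (0,3) [ray(-1,1) blocked at (0,3)]
W attacks (1,1): yes

Answer: yes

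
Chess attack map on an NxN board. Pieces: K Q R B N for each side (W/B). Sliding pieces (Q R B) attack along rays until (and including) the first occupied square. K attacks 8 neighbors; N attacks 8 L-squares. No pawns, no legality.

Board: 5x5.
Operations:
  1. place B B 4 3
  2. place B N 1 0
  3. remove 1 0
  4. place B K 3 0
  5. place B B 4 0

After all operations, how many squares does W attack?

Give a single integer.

Op 1: place BB@(4,3)
Op 2: place BN@(1,0)
Op 3: remove (1,0)
Op 4: place BK@(3,0)
Op 5: place BB@(4,0)
Per-piece attacks for W:
Union (0 distinct): (none)

Answer: 0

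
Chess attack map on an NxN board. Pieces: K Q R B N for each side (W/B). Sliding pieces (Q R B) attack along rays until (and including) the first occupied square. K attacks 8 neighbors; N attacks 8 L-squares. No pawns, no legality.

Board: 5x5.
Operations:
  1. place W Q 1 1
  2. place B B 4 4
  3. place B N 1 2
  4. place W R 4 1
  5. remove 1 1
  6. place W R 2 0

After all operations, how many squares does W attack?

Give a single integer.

Answer: 14

Derivation:
Op 1: place WQ@(1,1)
Op 2: place BB@(4,4)
Op 3: place BN@(1,2)
Op 4: place WR@(4,1)
Op 5: remove (1,1)
Op 6: place WR@(2,0)
Per-piece attacks for W:
  WR@(2,0): attacks (2,1) (2,2) (2,3) (2,4) (3,0) (4,0) (1,0) (0,0)
  WR@(4,1): attacks (4,2) (4,3) (4,4) (4,0) (3,1) (2,1) (1,1) (0,1) [ray(0,1) blocked at (4,4)]
Union (14 distinct): (0,0) (0,1) (1,0) (1,1) (2,1) (2,2) (2,3) (2,4) (3,0) (3,1) (4,0) (4,2) (4,3) (4,4)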